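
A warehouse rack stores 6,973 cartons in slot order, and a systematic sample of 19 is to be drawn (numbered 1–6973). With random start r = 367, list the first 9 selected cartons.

367, 734, 1101, 1468, 1835, 2202, 2569, 2936, 3303

k = N/n = 6973/19 = 367
carton 1: 367
carton 2: 367 + 367 = 734
carton 3: 734 + 367 = 1101
carton 4: 1101 + 367 = 1468
carton 5: 1468 + 367 = 1835
carton 6: 1835 + 367 = 2202
carton 7: 2202 + 367 = 2569
carton 8: 2569 + 367 = 2936
carton 9: 2936 + 367 = 3303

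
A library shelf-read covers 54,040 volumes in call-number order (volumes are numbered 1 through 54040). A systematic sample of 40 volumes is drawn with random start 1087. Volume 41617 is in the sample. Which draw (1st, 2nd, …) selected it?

31

k = 54040/40 = 1351
position = (41617 − 1087)/1351 + 1 = 40530/1351 + 1 = 30 + 1 = 31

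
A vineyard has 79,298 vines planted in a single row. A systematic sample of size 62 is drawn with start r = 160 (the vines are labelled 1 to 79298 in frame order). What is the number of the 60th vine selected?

75621

k = 79298/62 = 1279
60th selection = r + (60−1)·k = 160 + 59×1279 = 160 + 75461 = 75621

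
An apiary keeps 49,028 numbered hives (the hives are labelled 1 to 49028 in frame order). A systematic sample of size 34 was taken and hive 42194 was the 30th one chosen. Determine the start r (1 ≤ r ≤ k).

k = 49028/34 = 1442
r = 42194 − (30−1)×1442 = 42194 − 41818 = 376

376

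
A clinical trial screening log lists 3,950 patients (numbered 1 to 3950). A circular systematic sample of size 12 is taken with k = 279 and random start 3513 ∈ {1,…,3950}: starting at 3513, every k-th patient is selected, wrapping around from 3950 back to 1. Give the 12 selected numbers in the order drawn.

3513, 3792, 121, 400, 679, 958, 1237, 1516, 1795, 2074, 2353, 2632

Selection 1: 3513
Selection 2: 3513 + 279 = 3792
Selection 3: 3792 + 279 = 4071 → 4071 − 3950 = 121
Selection 4: 121 + 279 = 400
Selection 5: 400 + 279 = 679
Selection 6: 679 + 279 = 958
Selection 7: 958 + 279 = 1237
Selection 8: 1237 + 279 = 1516
Selection 9: 1516 + 279 = 1795
Selection 10: 1795 + 279 = 2074
Selection 11: 2074 + 279 = 2353
Selection 12: 2353 + 279 = 2632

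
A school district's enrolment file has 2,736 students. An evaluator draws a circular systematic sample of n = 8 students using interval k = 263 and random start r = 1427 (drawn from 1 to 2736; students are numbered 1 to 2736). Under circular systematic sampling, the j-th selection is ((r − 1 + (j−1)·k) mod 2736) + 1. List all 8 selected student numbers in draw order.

Selection 1: 1427
Selection 2: 1427 + 263 = 1690
Selection 3: 1690 + 263 = 1953
Selection 4: 1953 + 263 = 2216
Selection 5: 2216 + 263 = 2479
Selection 6: 2479 + 263 = 2742 → 2742 − 2736 = 6
Selection 7: 6 + 263 = 269
Selection 8: 269 + 263 = 532

1427, 1690, 1953, 2216, 2479, 6, 269, 532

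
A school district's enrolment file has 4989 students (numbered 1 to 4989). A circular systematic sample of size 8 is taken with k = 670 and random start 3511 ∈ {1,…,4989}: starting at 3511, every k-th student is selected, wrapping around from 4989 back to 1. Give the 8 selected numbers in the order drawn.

3511, 4181, 4851, 532, 1202, 1872, 2542, 3212

Selection 1: 3511
Selection 2: 3511 + 670 = 4181
Selection 3: 4181 + 670 = 4851
Selection 4: 4851 + 670 = 5521 → 5521 − 4989 = 532
Selection 5: 532 + 670 = 1202
Selection 6: 1202 + 670 = 1872
Selection 7: 1872 + 670 = 2542
Selection 8: 2542 + 670 = 3212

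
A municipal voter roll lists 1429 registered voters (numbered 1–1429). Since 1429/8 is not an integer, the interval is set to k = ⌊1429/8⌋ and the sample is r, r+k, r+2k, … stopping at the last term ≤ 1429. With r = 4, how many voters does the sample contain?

9

k = ⌊1429/8⌋ = 178
Achieved size = ⌊(1429 − 4)/178⌋ + 1 = ⌊1425/178⌋ + 1 = 8 + 1 = 9
(last selection: 4 + 8×178 = 1428 ≤ 1429; next would be 1606 > 1429)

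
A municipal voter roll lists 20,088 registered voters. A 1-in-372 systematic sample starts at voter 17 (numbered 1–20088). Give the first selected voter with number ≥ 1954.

2249

k = 372
Steps past start: ⌈(1954 − 17)/372⌉ = ⌈1937/372⌉ = 6
Selected voter: 17 + 6×372 = 2249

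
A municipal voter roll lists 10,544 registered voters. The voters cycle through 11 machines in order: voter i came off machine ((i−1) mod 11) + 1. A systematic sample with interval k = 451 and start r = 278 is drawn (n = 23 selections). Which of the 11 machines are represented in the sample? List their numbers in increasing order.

Consecutive selections differ by k = 451, so their machine numbers differ by 451 mod 11 = 0.
gcd(451, 11) = 11, so the sample visits 11/11 = 1 distinct residues mod 11.
Start 278 is machine 3; the machines hit are 3.

3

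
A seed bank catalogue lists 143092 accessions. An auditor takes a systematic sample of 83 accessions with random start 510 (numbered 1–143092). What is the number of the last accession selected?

k = 143092/83 = 1724
83rd selection = r + (83−1)·k = 510 + 82×1724 = 510 + 141368 = 141878

141878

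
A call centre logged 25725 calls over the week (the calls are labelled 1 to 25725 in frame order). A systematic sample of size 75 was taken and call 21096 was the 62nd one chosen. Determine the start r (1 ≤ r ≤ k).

k = 25725/75 = 343
r = 21096 − (62−1)×343 = 21096 − 20923 = 173

173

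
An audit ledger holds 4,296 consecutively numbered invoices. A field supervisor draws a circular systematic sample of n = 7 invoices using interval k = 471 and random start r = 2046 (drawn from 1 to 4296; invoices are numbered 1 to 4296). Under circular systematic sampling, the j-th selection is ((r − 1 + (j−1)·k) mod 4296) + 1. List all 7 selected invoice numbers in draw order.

Selection 1: 2046
Selection 2: 2046 + 471 = 2517
Selection 3: 2517 + 471 = 2988
Selection 4: 2988 + 471 = 3459
Selection 5: 3459 + 471 = 3930
Selection 6: 3930 + 471 = 4401 → 4401 − 4296 = 105
Selection 7: 105 + 471 = 576

2046, 2517, 2988, 3459, 3930, 105, 576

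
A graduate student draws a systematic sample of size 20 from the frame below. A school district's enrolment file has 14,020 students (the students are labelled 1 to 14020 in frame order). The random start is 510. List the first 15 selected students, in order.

k = N/n = 14020/20 = 701
student 1: 510
student 2: 510 + 701 = 1211
student 3: 1211 + 701 = 1912
student 4: 1912 + 701 = 2613
student 5: 2613 + 701 = 3314
student 6: 3314 + 701 = 4015
student 7: 4015 + 701 = 4716
student 8: 4716 + 701 = 5417
student 9: 5417 + 701 = 6118
student 10: 6118 + 701 = 6819
student 11: 6819 + 701 = 7520
student 12: 7520 + 701 = 8221
student 13: 8221 + 701 = 8922
student 14: 8922 + 701 = 9623
student 15: 9623 + 701 = 10324

510, 1211, 1912, 2613, 3314, 4015, 4716, 5417, 6118, 6819, 7520, 8221, 8922, 9623, 10324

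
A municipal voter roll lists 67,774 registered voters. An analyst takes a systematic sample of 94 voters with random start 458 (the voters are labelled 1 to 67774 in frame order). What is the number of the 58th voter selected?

41555

k = 67774/94 = 721
58th selection = r + (58−1)·k = 458 + 57×721 = 458 + 41097 = 41555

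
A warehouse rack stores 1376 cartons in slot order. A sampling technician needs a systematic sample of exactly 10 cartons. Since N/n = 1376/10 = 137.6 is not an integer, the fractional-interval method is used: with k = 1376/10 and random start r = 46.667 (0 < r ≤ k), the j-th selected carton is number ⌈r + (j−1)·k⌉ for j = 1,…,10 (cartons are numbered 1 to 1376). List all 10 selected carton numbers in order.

j=1: r + 0k = 46.667 → ⌈·⌉ = 47
j=2: r + 1k = 184.267 → ⌈·⌉ = 185
j=3: r + 2k = 321.867 → ⌈·⌉ = 322
j=4: r + 3k = 459.467 → ⌈·⌉ = 460
j=5: r + 4k = 597.067 → ⌈·⌉ = 598
j=6: r + 5k = 734.667 → ⌈·⌉ = 735
j=7: r + 6k = 872.267 → ⌈·⌉ = 873
j=8: r + 7k = 1009.867 → ⌈·⌉ = 1010
j=9: r + 8k = 1147.467 → ⌈·⌉ = 1148
j=10: r + 9k = 1285.067 → ⌈·⌉ = 1286

47, 185, 322, 460, 598, 735, 873, 1010, 1148, 1286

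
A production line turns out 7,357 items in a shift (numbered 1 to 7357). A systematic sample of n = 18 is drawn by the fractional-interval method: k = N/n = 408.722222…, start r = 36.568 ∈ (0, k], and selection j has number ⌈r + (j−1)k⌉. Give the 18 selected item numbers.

j=1: r + 0k = 36.568 → ⌈·⌉ = 37
j=2: r + 1k = 445.290222… → ⌈·⌉ = 446
j=3: r + 2k = 854.012444… → ⌈·⌉ = 855
j=4: r + 3k = 1262.734666… → ⌈·⌉ = 1263
j=5: r + 4k = 1671.456888… → ⌈·⌉ = 1672
j=6: r + 5k = 2080.179111… → ⌈·⌉ = 2081
j=7: r + 6k = 2488.901333… → ⌈·⌉ = 2489
j=8: r + 7k = 2897.623555… → ⌈·⌉ = 2898
j=9: r + 8k = 3306.345777… → ⌈·⌉ = 3307
j=10: r + 9k = 3715.068 → ⌈·⌉ = 3716
j=11: r + 10k = 4123.790222… → ⌈·⌉ = 4124
j=12: r + 11k = 4532.512444… → ⌈·⌉ = 4533
j=13: r + 12k = 4941.234666… → ⌈·⌉ = 4942
j=14: r + 13k = 5349.956888… → ⌈·⌉ = 5350
j=15: r + 14k = 5758.679111… → ⌈·⌉ = 5759
j=16: r + 15k = 6167.401333… → ⌈·⌉ = 6168
j=17: r + 16k = 6576.123555… → ⌈·⌉ = 6577
j=18: r + 17k = 6984.845777… → ⌈·⌉ = 6985

37, 446, 855, 1263, 1672, 2081, 2489, 2898, 3307, 3716, 4124, 4533, 4942, 5350, 5759, 6168, 6577, 6985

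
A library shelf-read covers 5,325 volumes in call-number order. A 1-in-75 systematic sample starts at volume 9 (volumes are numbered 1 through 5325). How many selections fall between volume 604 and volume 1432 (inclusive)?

k = 75
First selection ≥ 604: 9 + ⌈(604−9)/75⌉·75 = 9 + 8×75 = 609
Last selection ≤ 1432: 9 + ⌊(1432−9)/75⌋·75 = 9 + 18×75 = 1359
Count = 18 − 8 + 1 = 11

11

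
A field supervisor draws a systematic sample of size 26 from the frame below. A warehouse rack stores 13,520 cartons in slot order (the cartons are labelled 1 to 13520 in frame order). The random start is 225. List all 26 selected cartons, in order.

225, 745, 1265, 1785, 2305, 2825, 3345, 3865, 4385, 4905, 5425, 5945, 6465, 6985, 7505, 8025, 8545, 9065, 9585, 10105, 10625, 11145, 11665, 12185, 12705, 13225

k = N/n = 13520/26 = 520
carton 1: 225
carton 2: 225 + 520 = 745
carton 3: 745 + 520 = 1265
carton 4: 1265 + 520 = 1785
carton 5: 1785 + 520 = 2305
carton 6: 2305 + 520 = 2825
carton 7: 2825 + 520 = 3345
carton 8: 3345 + 520 = 3865
carton 9: 3865 + 520 = 4385
carton 10: 4385 + 520 = 4905
carton 11: 4905 + 520 = 5425
carton 12: 5425 + 520 = 5945
carton 13: 5945 + 520 = 6465
carton 14: 6465 + 520 = 6985
carton 15: 6985 + 520 = 7505
carton 16: 7505 + 520 = 8025
carton 17: 8025 + 520 = 8545
carton 18: 8545 + 520 = 9065
carton 19: 9065 + 520 = 9585
carton 20: 9585 + 520 = 10105
carton 21: 10105 + 520 = 10625
carton 22: 10625 + 520 = 11145
carton 23: 11145 + 520 = 11665
carton 24: 11665 + 520 = 12185
carton 25: 12185 + 520 = 12705
carton 26: 12705 + 520 = 13225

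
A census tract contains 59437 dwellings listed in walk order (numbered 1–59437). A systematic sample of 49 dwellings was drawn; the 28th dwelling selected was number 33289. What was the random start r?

k = 59437/49 = 1213
r = 33289 − (28−1)×1213 = 33289 − 32751 = 538

538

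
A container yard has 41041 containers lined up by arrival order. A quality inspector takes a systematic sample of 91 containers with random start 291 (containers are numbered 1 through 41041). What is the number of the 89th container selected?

39979

k = 41041/91 = 451
89th selection = r + (89−1)·k = 291 + 88×451 = 291 + 39688 = 39979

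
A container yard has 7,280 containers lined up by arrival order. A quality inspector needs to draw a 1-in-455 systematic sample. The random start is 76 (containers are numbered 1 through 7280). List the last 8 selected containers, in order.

3716, 4171, 4626, 5081, 5536, 5991, 6446, 6901

9th selection = 76 + 8×455 = 3716
10th: 3716 + 455 = 4171
11th: 4171 + 455 = 4626
12th: 4626 + 455 = 5081
13th: 5081 + 455 = 5536
14th: 5536 + 455 = 5991
15th: 5991 + 455 = 6446
16th: 6446 + 455 = 6901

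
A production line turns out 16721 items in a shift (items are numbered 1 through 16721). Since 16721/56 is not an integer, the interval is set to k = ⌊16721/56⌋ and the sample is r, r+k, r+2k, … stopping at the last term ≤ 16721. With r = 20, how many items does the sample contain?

k = ⌊16721/56⌋ = 298
Achieved size = ⌊(16721 − 20)/298⌋ + 1 = ⌊16701/298⌋ + 1 = 56 + 1 = 57
(last selection: 20 + 56×298 = 16708 ≤ 16721; next would be 17006 > 16721)

57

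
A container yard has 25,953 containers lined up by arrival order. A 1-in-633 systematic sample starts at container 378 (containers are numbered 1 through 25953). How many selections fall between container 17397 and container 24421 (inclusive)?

11

k = 633
First selection ≥ 17397: 378 + ⌈(17397−378)/633⌉·633 = 378 + 27×633 = 17469
Last selection ≤ 24421: 378 + ⌊(24421−378)/633⌋·633 = 378 + 37×633 = 23799
Count = 37 − 27 + 1 = 11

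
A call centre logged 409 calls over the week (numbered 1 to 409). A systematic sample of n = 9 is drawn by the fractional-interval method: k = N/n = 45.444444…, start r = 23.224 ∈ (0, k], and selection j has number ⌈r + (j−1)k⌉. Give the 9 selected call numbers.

j=1: r + 0k = 23.224 → ⌈·⌉ = 24
j=2: r + 1k = 68.668444… → ⌈·⌉ = 69
j=3: r + 2k = 114.112888… → ⌈·⌉ = 115
j=4: r + 3k = 159.557333… → ⌈·⌉ = 160
j=5: r + 4k = 205.001777… → ⌈·⌉ = 206
j=6: r + 5k = 250.446222… → ⌈·⌉ = 251
j=7: r + 6k = 295.890666… → ⌈·⌉ = 296
j=8: r + 7k = 341.335111… → ⌈·⌉ = 342
j=9: r + 8k = 386.779555… → ⌈·⌉ = 387

24, 69, 115, 160, 206, 251, 296, 342, 387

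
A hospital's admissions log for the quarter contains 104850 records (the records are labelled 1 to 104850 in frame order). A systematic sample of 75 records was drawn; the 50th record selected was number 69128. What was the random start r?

k = 104850/75 = 1398
r = 69128 − (50−1)×1398 = 69128 − 68502 = 626

626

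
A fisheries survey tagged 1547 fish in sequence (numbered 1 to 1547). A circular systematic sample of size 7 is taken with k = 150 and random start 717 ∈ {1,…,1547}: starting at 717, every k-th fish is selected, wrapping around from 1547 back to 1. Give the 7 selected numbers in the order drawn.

Selection 1: 717
Selection 2: 717 + 150 = 867
Selection 3: 867 + 150 = 1017
Selection 4: 1017 + 150 = 1167
Selection 5: 1167 + 150 = 1317
Selection 6: 1317 + 150 = 1467
Selection 7: 1467 + 150 = 1617 → 1617 − 1547 = 70

717, 867, 1017, 1167, 1317, 1467, 70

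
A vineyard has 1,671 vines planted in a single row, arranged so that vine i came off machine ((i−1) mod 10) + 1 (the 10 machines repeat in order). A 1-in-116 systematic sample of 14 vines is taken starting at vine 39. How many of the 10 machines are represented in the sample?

5

Consecutive selections differ by k = 116, so their machine numbers differ by 116 mod 10 = 6.
gcd(116, 10) = 2, so the sample visits 10/2 = 5 distinct residues mod 10.
Start 39 is machine 9; the machines hit are 1, 3, 5, 7, 9.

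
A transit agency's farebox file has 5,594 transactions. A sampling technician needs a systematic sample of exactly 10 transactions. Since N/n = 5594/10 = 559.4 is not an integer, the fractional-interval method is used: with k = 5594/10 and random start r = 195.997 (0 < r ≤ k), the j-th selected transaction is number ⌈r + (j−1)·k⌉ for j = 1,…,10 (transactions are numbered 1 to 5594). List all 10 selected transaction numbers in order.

196, 756, 1315, 1875, 2434, 2993, 3553, 4112, 4672, 5231

j=1: r + 0k = 195.997 → ⌈·⌉ = 196
j=2: r + 1k = 755.397 → ⌈·⌉ = 756
j=3: r + 2k = 1314.797 → ⌈·⌉ = 1315
j=4: r + 3k = 1874.197 → ⌈·⌉ = 1875
j=5: r + 4k = 2433.597 → ⌈·⌉ = 2434
j=6: r + 5k = 2992.997 → ⌈·⌉ = 2993
j=7: r + 6k = 3552.397 → ⌈·⌉ = 3553
j=8: r + 7k = 4111.797 → ⌈·⌉ = 4112
j=9: r + 8k = 4671.197 → ⌈·⌉ = 4672
j=10: r + 9k = 5230.597 → ⌈·⌉ = 5231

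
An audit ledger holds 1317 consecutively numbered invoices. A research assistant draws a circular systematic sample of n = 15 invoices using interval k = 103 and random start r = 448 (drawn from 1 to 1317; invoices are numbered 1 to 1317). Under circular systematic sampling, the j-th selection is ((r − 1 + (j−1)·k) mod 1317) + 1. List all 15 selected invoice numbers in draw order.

Selection 1: 448
Selection 2: 448 + 103 = 551
Selection 3: 551 + 103 = 654
Selection 4: 654 + 103 = 757
Selection 5: 757 + 103 = 860
Selection 6: 860 + 103 = 963
Selection 7: 963 + 103 = 1066
Selection 8: 1066 + 103 = 1169
Selection 9: 1169 + 103 = 1272
Selection 10: 1272 + 103 = 1375 → 1375 − 1317 = 58
Selection 11: 58 + 103 = 161
Selection 12: 161 + 103 = 264
Selection 13: 264 + 103 = 367
Selection 14: 367 + 103 = 470
Selection 15: 470 + 103 = 573

448, 551, 654, 757, 860, 963, 1066, 1169, 1272, 58, 161, 264, 367, 470, 573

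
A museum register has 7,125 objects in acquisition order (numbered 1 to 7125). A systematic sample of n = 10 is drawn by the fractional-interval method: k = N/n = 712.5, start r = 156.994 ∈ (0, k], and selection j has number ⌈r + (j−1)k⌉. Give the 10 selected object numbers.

j=1: r + 0k = 156.994 → ⌈·⌉ = 157
j=2: r + 1k = 869.494 → ⌈·⌉ = 870
j=3: r + 2k = 1581.994 → ⌈·⌉ = 1582
j=4: r + 3k = 2294.494 → ⌈·⌉ = 2295
j=5: r + 4k = 3006.994 → ⌈·⌉ = 3007
j=6: r + 5k = 3719.494 → ⌈·⌉ = 3720
j=7: r + 6k = 4431.994 → ⌈·⌉ = 4432
j=8: r + 7k = 5144.494 → ⌈·⌉ = 5145
j=9: r + 8k = 5856.994 → ⌈·⌉ = 5857
j=10: r + 9k = 6569.494 → ⌈·⌉ = 6570

157, 870, 1582, 2295, 3007, 3720, 4432, 5145, 5857, 6570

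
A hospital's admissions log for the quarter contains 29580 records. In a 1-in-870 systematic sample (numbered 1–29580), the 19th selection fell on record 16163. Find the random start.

k = 870
r = 16163 − (19−1)×870 = 16163 − 15660 = 503

503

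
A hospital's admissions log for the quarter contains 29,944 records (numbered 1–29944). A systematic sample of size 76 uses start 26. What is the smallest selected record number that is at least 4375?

k = 29944/76 = 394
Steps past start: ⌈(4375 − 26)/394⌉ = ⌈4349/394⌉ = 12
Selected record: 26 + 12×394 = 4754

4754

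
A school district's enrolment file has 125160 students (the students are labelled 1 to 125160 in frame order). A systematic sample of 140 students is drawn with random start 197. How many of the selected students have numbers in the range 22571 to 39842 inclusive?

19

k = 125160/140 = 894
First selection ≥ 22571: 197 + ⌈(22571−197)/894⌉·894 = 197 + 26×894 = 23441
Last selection ≤ 39842: 197 + ⌊(39842−197)/894⌋·894 = 197 + 44×894 = 39533
Count = 44 − 26 + 1 = 19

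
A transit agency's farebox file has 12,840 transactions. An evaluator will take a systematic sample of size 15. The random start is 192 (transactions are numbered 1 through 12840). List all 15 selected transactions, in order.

k = N/n = 12840/15 = 856
transaction 1: 192
transaction 2: 192 + 856 = 1048
transaction 3: 1048 + 856 = 1904
transaction 4: 1904 + 856 = 2760
transaction 5: 2760 + 856 = 3616
transaction 6: 3616 + 856 = 4472
transaction 7: 4472 + 856 = 5328
transaction 8: 5328 + 856 = 6184
transaction 9: 6184 + 856 = 7040
transaction 10: 7040 + 856 = 7896
transaction 11: 7896 + 856 = 8752
transaction 12: 8752 + 856 = 9608
transaction 13: 9608 + 856 = 10464
transaction 14: 10464 + 856 = 11320
transaction 15: 11320 + 856 = 12176

192, 1048, 1904, 2760, 3616, 4472, 5328, 6184, 7040, 7896, 8752, 9608, 10464, 11320, 12176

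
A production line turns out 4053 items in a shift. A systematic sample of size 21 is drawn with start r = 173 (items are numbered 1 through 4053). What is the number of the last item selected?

4033

k = 4053/21 = 193
21st selection = r + (21−1)·k = 173 + 20×193 = 173 + 3860 = 4033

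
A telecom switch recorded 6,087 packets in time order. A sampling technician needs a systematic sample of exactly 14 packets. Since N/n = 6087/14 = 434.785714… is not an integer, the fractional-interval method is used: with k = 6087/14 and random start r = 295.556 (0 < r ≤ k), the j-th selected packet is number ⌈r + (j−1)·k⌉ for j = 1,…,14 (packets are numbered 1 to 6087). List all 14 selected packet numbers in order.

j=1: r + 0k = 295.556 → ⌈·⌉ = 296
j=2: r + 1k = 730.341714… → ⌈·⌉ = 731
j=3: r + 2k = 1165.127428… → ⌈·⌉ = 1166
j=4: r + 3k = 1599.913142… → ⌈·⌉ = 1600
j=5: r + 4k = 2034.698857… → ⌈·⌉ = 2035
j=6: r + 5k = 2469.484571… → ⌈·⌉ = 2470
j=7: r + 6k = 2904.270285… → ⌈·⌉ = 2905
j=8: r + 7k = 3339.056 → ⌈·⌉ = 3340
j=9: r + 8k = 3773.841714… → ⌈·⌉ = 3774
j=10: r + 9k = 4208.627428… → ⌈·⌉ = 4209
j=11: r + 10k = 4643.413142… → ⌈·⌉ = 4644
j=12: r + 11k = 5078.198857… → ⌈·⌉ = 5079
j=13: r + 12k = 5512.984571… → ⌈·⌉ = 5513
j=14: r + 13k = 5947.770285… → ⌈·⌉ = 5948

296, 731, 1166, 1600, 2035, 2470, 2905, 3340, 3774, 4209, 4644, 5079, 5513, 5948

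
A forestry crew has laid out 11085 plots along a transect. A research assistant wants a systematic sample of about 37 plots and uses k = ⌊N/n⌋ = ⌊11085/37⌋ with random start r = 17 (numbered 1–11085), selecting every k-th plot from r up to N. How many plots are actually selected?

k = ⌊11085/37⌋ = 299
Achieved size = ⌊(11085 − 17)/299⌋ + 1 = ⌊11068/299⌋ + 1 = 37 + 1 = 38
(last selection: 17 + 37×299 = 11080 ≤ 11085; next would be 11379 > 11085)

38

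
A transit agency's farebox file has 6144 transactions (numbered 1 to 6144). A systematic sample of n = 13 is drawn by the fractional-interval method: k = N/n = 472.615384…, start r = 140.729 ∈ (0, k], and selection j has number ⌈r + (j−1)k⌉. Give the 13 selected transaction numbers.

j=1: r + 0k = 140.729 → ⌈·⌉ = 141
j=2: r + 1k = 613.344384… → ⌈·⌉ = 614
j=3: r + 2k = 1085.959769… → ⌈·⌉ = 1086
j=4: r + 3k = 1558.575153… → ⌈·⌉ = 1559
j=5: r + 4k = 2031.190538… → ⌈·⌉ = 2032
j=6: r + 5k = 2503.805923… → ⌈·⌉ = 2504
j=7: r + 6k = 2976.421307… → ⌈·⌉ = 2977
j=8: r + 7k = 3449.036692… → ⌈·⌉ = 3450
j=9: r + 8k = 3921.652076… → ⌈·⌉ = 3922
j=10: r + 9k = 4394.267461… → ⌈·⌉ = 4395
j=11: r + 10k = 4866.882846… → ⌈·⌉ = 4867
j=12: r + 11k = 5339.498230… → ⌈·⌉ = 5340
j=13: r + 12k = 5812.113615… → ⌈·⌉ = 5813

141, 614, 1086, 1559, 2032, 2504, 2977, 3450, 3922, 4395, 4867, 5340, 5813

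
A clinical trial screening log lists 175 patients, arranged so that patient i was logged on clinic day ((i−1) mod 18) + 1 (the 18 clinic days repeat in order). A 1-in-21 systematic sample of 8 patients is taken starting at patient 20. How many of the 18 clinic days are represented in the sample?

Consecutive selections differ by k = 21, so their clinic day numbers differ by 21 mod 18 = 3.
gcd(21, 18) = 3, so the sample visits 18/3 = 6 distinct residues mod 18.
Start 20 is clinic day 2; the clinic days hit are 2, 5, 8, 11, 14, 17.

6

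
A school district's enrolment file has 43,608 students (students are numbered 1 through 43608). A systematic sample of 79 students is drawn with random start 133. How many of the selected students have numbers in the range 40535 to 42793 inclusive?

k = 43608/79 = 552
First selection ≥ 40535: 133 + ⌈(40535−133)/552⌉·552 = 133 + 74×552 = 40981
Last selection ≤ 42793: 133 + ⌊(42793−133)/552⌋·552 = 133 + 77×552 = 42637
Count = 77 − 74 + 1 = 4

4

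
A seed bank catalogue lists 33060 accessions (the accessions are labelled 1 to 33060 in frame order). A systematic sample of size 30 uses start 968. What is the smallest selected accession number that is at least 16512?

17498

k = 33060/30 = 1102
Steps past start: ⌈(16512 − 968)/1102⌉ = ⌈15544/1102⌉ = 15
Selected accession: 968 + 15×1102 = 17498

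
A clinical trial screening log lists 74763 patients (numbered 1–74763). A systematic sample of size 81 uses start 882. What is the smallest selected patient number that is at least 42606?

k = 74763/81 = 923
Steps past start: ⌈(42606 − 882)/923⌉ = ⌈41724/923⌉ = 46
Selected patient: 882 + 46×923 = 43340

43340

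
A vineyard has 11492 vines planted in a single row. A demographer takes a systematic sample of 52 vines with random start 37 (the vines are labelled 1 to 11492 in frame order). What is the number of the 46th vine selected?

9982

k = 11492/52 = 221
46th selection = r + (46−1)·k = 37 + 45×221 = 37 + 9945 = 9982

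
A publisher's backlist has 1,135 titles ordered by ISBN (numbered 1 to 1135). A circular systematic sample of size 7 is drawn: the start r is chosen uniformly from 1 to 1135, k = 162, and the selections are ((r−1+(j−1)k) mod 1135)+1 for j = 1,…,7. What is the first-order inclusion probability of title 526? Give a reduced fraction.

7/1135

For each position j, as r ranges over 1…1135 the j-th selection hits every title exactly once, so title 526 is selected for exactly 7 of the 1135 starts.
Inclusion probability = 7/1135.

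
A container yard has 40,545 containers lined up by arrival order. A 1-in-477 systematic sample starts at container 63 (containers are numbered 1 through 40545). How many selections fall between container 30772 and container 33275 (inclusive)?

5

k = 477
First selection ≥ 30772: 63 + ⌈(30772−63)/477⌉·477 = 63 + 65×477 = 31068
Last selection ≤ 33275: 63 + ⌊(33275−63)/477⌋·477 = 63 + 69×477 = 32976
Count = 69 − 65 + 1 = 5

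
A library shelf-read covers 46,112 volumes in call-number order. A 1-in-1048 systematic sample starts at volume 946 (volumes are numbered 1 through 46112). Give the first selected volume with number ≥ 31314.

31338

k = 1048
Steps past start: ⌈(31314 − 946)/1048⌉ = ⌈30368/1048⌉ = 29
Selected volume: 946 + 29×1048 = 31338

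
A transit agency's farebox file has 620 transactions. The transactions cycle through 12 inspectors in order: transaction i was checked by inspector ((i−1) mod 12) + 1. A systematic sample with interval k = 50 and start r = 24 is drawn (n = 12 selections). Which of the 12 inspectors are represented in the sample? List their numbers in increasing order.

Consecutive selections differ by k = 50, so their inspector numbers differ by 50 mod 12 = 2.
gcd(50, 12) = 2, so the sample visits 12/2 = 6 distinct residues mod 12.
Start 24 is inspector 12; the inspectors hit are 2, 4, 6, 8, 10, 12.

2, 4, 6, 8, 10, 12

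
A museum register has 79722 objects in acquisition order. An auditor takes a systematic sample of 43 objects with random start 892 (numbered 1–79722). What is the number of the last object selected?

k = 79722/43 = 1854
43rd selection = r + (43−1)·k = 892 + 42×1854 = 892 + 77868 = 78760

78760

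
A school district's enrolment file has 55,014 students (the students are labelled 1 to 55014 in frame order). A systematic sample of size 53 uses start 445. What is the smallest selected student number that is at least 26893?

27433

k = 55014/53 = 1038
Steps past start: ⌈(26893 − 445)/1038⌉ = ⌈26448/1038⌉ = 26
Selected student: 445 + 26×1038 = 27433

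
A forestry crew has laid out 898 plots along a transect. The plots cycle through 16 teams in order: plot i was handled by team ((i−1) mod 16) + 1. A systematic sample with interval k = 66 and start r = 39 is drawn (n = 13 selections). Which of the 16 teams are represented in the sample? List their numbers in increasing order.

1, 3, 5, 7, 9, 11, 13, 15

Consecutive selections differ by k = 66, so their team numbers differ by 66 mod 16 = 2.
gcd(66, 16) = 2, so the sample visits 16/2 = 8 distinct residues mod 16.
Start 39 is team 7; the teams hit are 1, 3, 5, 7, 9, 11, 13, 15.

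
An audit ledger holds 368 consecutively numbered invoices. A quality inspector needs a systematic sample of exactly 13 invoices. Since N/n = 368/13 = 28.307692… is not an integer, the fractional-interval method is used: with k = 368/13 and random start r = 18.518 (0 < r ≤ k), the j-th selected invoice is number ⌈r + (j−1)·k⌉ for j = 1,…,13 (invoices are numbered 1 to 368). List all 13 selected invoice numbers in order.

19, 47, 76, 104, 132, 161, 189, 217, 245, 274, 302, 330, 359

j=1: r + 0k = 18.518 → ⌈·⌉ = 19
j=2: r + 1k = 46.825692… → ⌈·⌉ = 47
j=3: r + 2k = 75.133384… → ⌈·⌉ = 76
j=4: r + 3k = 103.441076… → ⌈·⌉ = 104
j=5: r + 4k = 131.748769… → ⌈·⌉ = 132
j=6: r + 5k = 160.056461… → ⌈·⌉ = 161
j=7: r + 6k = 188.364153… → ⌈·⌉ = 189
j=8: r + 7k = 216.671846… → ⌈·⌉ = 217
j=9: r + 8k = 244.979538… → ⌈·⌉ = 245
j=10: r + 9k = 273.287230… → ⌈·⌉ = 274
j=11: r + 10k = 301.594923… → ⌈·⌉ = 302
j=12: r + 11k = 329.902615… → ⌈·⌉ = 330
j=13: r + 12k = 358.210307… → ⌈·⌉ = 359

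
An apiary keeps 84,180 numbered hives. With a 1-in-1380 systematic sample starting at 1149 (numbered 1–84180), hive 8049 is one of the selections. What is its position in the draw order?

6

k = 1380
position = (8049 − 1149)/1380 + 1 = 6900/1380 + 1 = 5 + 1 = 6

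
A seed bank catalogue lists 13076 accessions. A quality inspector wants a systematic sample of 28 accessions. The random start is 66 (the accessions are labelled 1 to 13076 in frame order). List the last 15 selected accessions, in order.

6137, 6604, 7071, 7538, 8005, 8472, 8939, 9406, 9873, 10340, 10807, 11274, 11741, 12208, 12675

k = N/n = 13076/28 = 467
14th selection = 66 + 13×467 = 6137
15th: 6137 + 467 = 6604
16th: 6604 + 467 = 7071
17th: 7071 + 467 = 7538
18th: 7538 + 467 = 8005
19th: 8005 + 467 = 8472
20th: 8472 + 467 = 8939
21st: 8939 + 467 = 9406
22nd: 9406 + 467 = 9873
23rd: 9873 + 467 = 10340
24th: 10340 + 467 = 10807
25th: 10807 + 467 = 11274
26th: 11274 + 467 = 11741
27th: 11741 + 467 = 12208
28th: 12208 + 467 = 12675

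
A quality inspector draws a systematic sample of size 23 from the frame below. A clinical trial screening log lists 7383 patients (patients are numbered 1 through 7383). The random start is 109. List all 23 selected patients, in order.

k = N/n = 7383/23 = 321
patient 1: 109
patient 2: 109 + 321 = 430
patient 3: 430 + 321 = 751
patient 4: 751 + 321 = 1072
patient 5: 1072 + 321 = 1393
patient 6: 1393 + 321 = 1714
patient 7: 1714 + 321 = 2035
patient 8: 2035 + 321 = 2356
patient 9: 2356 + 321 = 2677
patient 10: 2677 + 321 = 2998
patient 11: 2998 + 321 = 3319
patient 12: 3319 + 321 = 3640
patient 13: 3640 + 321 = 3961
patient 14: 3961 + 321 = 4282
patient 15: 4282 + 321 = 4603
patient 16: 4603 + 321 = 4924
patient 17: 4924 + 321 = 5245
patient 18: 5245 + 321 = 5566
patient 19: 5566 + 321 = 5887
patient 20: 5887 + 321 = 6208
patient 21: 6208 + 321 = 6529
patient 22: 6529 + 321 = 6850
patient 23: 6850 + 321 = 7171

109, 430, 751, 1072, 1393, 1714, 2035, 2356, 2677, 2998, 3319, 3640, 3961, 4282, 4603, 4924, 5245, 5566, 5887, 6208, 6529, 6850, 7171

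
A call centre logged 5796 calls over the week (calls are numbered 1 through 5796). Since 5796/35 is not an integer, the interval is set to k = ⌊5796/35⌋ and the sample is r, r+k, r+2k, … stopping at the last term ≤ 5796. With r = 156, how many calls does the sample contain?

35

k = ⌊5796/35⌋ = 165
Achieved size = ⌊(5796 − 156)/165⌋ + 1 = ⌊5640/165⌋ + 1 = 34 + 1 = 35
(last selection: 156 + 34×165 = 5766 ≤ 5796; next would be 5931 > 5796)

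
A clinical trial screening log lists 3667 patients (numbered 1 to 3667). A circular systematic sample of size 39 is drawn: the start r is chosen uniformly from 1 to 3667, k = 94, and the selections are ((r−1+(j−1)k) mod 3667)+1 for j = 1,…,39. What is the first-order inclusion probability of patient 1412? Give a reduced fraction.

For each position j, as r ranges over 1…3667 the j-th selection hits every patient exactly once, so patient 1412 is selected for exactly 39 of the 3667 starts.
Inclusion probability = 39/3667.

39/3667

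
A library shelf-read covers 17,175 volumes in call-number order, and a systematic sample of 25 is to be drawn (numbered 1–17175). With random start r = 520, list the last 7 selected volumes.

k = N/n = 17175/25 = 687
19th selection = 520 + 18×687 = 12886
20th: 12886 + 687 = 13573
21st: 13573 + 687 = 14260
22nd: 14260 + 687 = 14947
23rd: 14947 + 687 = 15634
24th: 15634 + 687 = 16321
25th: 16321 + 687 = 17008

12886, 13573, 14260, 14947, 15634, 16321, 17008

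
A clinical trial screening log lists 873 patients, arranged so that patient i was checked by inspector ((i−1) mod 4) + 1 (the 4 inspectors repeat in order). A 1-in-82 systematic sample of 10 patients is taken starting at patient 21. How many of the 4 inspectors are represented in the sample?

2

Consecutive selections differ by k = 82, so their inspector numbers differ by 82 mod 4 = 2.
gcd(82, 4) = 2, so the sample visits 4/2 = 2 distinct residues mod 4.
Start 21 is inspector 1; the inspectors hit are 1, 3.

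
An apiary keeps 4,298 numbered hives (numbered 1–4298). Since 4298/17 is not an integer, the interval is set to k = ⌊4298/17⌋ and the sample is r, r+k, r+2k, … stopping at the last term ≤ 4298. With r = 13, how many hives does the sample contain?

18

k = ⌊4298/17⌋ = 252
Achieved size = ⌊(4298 − 13)/252⌋ + 1 = ⌊4285/252⌋ + 1 = 17 + 1 = 18
(last selection: 13 + 17×252 = 4297 ≤ 4298; next would be 4549 > 4298)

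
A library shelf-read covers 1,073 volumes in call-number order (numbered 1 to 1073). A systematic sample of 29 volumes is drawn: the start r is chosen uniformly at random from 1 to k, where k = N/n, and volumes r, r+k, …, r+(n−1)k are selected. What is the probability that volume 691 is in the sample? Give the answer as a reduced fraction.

1/37

k = 1073/29 = 37.
Volume 691 is selected iff r ≡ 691 (mod 37); exactly one such r in {1,…,37}.
Inclusion probability = 1/37.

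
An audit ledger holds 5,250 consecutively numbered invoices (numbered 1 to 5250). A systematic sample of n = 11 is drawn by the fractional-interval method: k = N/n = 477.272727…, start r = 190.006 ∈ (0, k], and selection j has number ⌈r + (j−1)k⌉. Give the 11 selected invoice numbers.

191, 668, 1145, 1622, 2100, 2577, 3054, 3531, 4009, 4486, 4963

j=1: r + 0k = 190.006 → ⌈·⌉ = 191
j=2: r + 1k = 667.278727… → ⌈·⌉ = 668
j=3: r + 2k = 1144.551454… → ⌈·⌉ = 1145
j=4: r + 3k = 1621.824181… → ⌈·⌉ = 1622
j=5: r + 4k = 2099.096909… → ⌈·⌉ = 2100
j=6: r + 5k = 2576.369636… → ⌈·⌉ = 2577
j=7: r + 6k = 3053.642363… → ⌈·⌉ = 3054
j=8: r + 7k = 3530.915090… → ⌈·⌉ = 3531
j=9: r + 8k = 4008.187818… → ⌈·⌉ = 4009
j=10: r + 9k = 4485.460545… → ⌈·⌉ = 4486
j=11: r + 10k = 4962.733272… → ⌈·⌉ = 4963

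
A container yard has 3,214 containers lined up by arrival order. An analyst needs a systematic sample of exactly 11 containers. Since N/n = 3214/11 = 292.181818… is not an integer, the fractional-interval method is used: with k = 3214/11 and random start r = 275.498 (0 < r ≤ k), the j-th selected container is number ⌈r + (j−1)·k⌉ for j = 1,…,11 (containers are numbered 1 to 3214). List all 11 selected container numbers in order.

j=1: r + 0k = 275.498 → ⌈·⌉ = 276
j=2: r + 1k = 567.679818… → ⌈·⌉ = 568
j=3: r + 2k = 859.861636… → ⌈·⌉ = 860
j=4: r + 3k = 1152.043454… → ⌈·⌉ = 1153
j=5: r + 4k = 1444.225272… → ⌈·⌉ = 1445
j=6: r + 5k = 1736.407090… → ⌈·⌉ = 1737
j=7: r + 6k = 2028.588909… → ⌈·⌉ = 2029
j=8: r + 7k = 2320.770727… → ⌈·⌉ = 2321
j=9: r + 8k = 2612.952545… → ⌈·⌉ = 2613
j=10: r + 9k = 2905.134363… → ⌈·⌉ = 2906
j=11: r + 10k = 3197.316181… → ⌈·⌉ = 3198

276, 568, 860, 1153, 1445, 1737, 2029, 2321, 2613, 2906, 3198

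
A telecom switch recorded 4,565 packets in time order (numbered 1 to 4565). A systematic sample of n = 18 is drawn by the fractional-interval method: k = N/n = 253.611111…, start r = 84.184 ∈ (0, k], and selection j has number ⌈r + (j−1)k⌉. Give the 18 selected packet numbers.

85, 338, 592, 846, 1099, 1353, 1606, 1860, 2114, 2367, 2621, 2874, 3128, 3382, 3635, 3889, 4142, 4396

j=1: r + 0k = 84.184 → ⌈·⌉ = 85
j=2: r + 1k = 337.795111… → ⌈·⌉ = 338
j=3: r + 2k = 591.406222… → ⌈·⌉ = 592
j=4: r + 3k = 845.017333… → ⌈·⌉ = 846
j=5: r + 4k = 1098.628444… → ⌈·⌉ = 1099
j=6: r + 5k = 1352.239555… → ⌈·⌉ = 1353
j=7: r + 6k = 1605.850666… → ⌈·⌉ = 1606
j=8: r + 7k = 1859.461777… → ⌈·⌉ = 1860
j=9: r + 8k = 2113.072888… → ⌈·⌉ = 2114
j=10: r + 9k = 2366.684 → ⌈·⌉ = 2367
j=11: r + 10k = 2620.295111… → ⌈·⌉ = 2621
j=12: r + 11k = 2873.906222… → ⌈·⌉ = 2874
j=13: r + 12k = 3127.517333… → ⌈·⌉ = 3128
j=14: r + 13k = 3381.128444… → ⌈·⌉ = 3382
j=15: r + 14k = 3634.739555… → ⌈·⌉ = 3635
j=16: r + 15k = 3888.350666… → ⌈·⌉ = 3889
j=17: r + 16k = 4141.961777… → ⌈·⌉ = 4142
j=18: r + 17k = 4395.572888… → ⌈·⌉ = 4396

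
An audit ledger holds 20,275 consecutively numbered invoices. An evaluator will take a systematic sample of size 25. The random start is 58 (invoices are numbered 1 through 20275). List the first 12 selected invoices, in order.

58, 869, 1680, 2491, 3302, 4113, 4924, 5735, 6546, 7357, 8168, 8979

k = N/n = 20275/25 = 811
invoice 1: 58
invoice 2: 58 + 811 = 869
invoice 3: 869 + 811 = 1680
invoice 4: 1680 + 811 = 2491
invoice 5: 2491 + 811 = 3302
invoice 6: 3302 + 811 = 4113
invoice 7: 4113 + 811 = 4924
invoice 8: 4924 + 811 = 5735
invoice 9: 5735 + 811 = 6546
invoice 10: 6546 + 811 = 7357
invoice 11: 7357 + 811 = 8168
invoice 12: 8168 + 811 = 8979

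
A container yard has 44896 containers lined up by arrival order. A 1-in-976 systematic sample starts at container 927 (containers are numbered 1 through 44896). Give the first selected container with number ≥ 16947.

17519

k = 976
Steps past start: ⌈(16947 − 927)/976⌉ = ⌈16020/976⌉ = 17
Selected container: 927 + 17×976 = 17519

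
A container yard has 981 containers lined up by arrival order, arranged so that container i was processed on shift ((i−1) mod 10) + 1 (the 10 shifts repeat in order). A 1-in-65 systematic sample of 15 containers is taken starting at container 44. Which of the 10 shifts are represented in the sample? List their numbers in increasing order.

4, 9

Consecutive selections differ by k = 65, so their shift numbers differ by 65 mod 10 = 5.
gcd(65, 10) = 5, so the sample visits 10/5 = 2 distinct residues mod 10.
Start 44 is shift 4; the shifts hit are 4, 9.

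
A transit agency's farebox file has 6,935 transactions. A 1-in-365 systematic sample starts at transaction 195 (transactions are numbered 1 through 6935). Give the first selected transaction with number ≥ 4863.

k = 365
Steps past start: ⌈(4863 − 195)/365⌉ = ⌈4668/365⌉ = 13
Selected transaction: 195 + 13×365 = 4940

4940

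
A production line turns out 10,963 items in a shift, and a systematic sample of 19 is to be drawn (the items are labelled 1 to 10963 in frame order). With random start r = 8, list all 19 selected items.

8, 585, 1162, 1739, 2316, 2893, 3470, 4047, 4624, 5201, 5778, 6355, 6932, 7509, 8086, 8663, 9240, 9817, 10394

k = N/n = 10963/19 = 577
item 1: 8
item 2: 8 + 577 = 585
item 3: 585 + 577 = 1162
item 4: 1162 + 577 = 1739
item 5: 1739 + 577 = 2316
item 6: 2316 + 577 = 2893
item 7: 2893 + 577 = 3470
item 8: 3470 + 577 = 4047
item 9: 4047 + 577 = 4624
item 10: 4624 + 577 = 5201
item 11: 5201 + 577 = 5778
item 12: 5778 + 577 = 6355
item 13: 6355 + 577 = 6932
item 14: 6932 + 577 = 7509
item 15: 7509 + 577 = 8086
item 16: 8086 + 577 = 8663
item 17: 8663 + 577 = 9240
item 18: 9240 + 577 = 9817
item 19: 9817 + 577 = 10394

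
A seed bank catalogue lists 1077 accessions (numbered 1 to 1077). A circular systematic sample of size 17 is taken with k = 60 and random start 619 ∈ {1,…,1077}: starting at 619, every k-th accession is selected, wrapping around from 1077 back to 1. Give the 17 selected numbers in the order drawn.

619, 679, 739, 799, 859, 919, 979, 1039, 22, 82, 142, 202, 262, 322, 382, 442, 502

Selection 1: 619
Selection 2: 619 + 60 = 679
Selection 3: 679 + 60 = 739
Selection 4: 739 + 60 = 799
Selection 5: 799 + 60 = 859
Selection 6: 859 + 60 = 919
Selection 7: 919 + 60 = 979
Selection 8: 979 + 60 = 1039
Selection 9: 1039 + 60 = 1099 → 1099 − 1077 = 22
Selection 10: 22 + 60 = 82
Selection 11: 82 + 60 = 142
Selection 12: 142 + 60 = 202
Selection 13: 202 + 60 = 262
Selection 14: 262 + 60 = 322
Selection 15: 322 + 60 = 382
Selection 16: 382 + 60 = 442
Selection 17: 442 + 60 = 502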